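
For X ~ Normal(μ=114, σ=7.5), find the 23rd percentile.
108.4586

We have X ~ Normal(μ=114, σ=7.5).

We want to find x such that P(X ≤ x) = 0.23.

This is the 23rd percentile, which means 23% of values fall below this point.

Using the inverse CDF (quantile function):
x = F⁻¹(0.23) = 108.4586

Verification: P(X ≤ 108.4586) = 0.23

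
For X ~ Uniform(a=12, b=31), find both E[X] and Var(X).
E[X] = 21.5000, Var(X) = 30.0833

We have X ~ Uniform(a=12, b=31).

For a Uniform distribution with a=12, b=31:

Expected value:
E[X] = 21.5000

Variance:
Var(X) = 30.0833

Standard deviation:
σ = √Var(X) = 5.4848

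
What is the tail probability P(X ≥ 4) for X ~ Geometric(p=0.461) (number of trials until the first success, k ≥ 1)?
0.156591

We have X ~ Geometric(p=0.461) (number of trials until the first success, k ≥ 1).

For discrete distributions, P(X ≥ 4) = 1 - P(X ≤ 3).

P(X ≤ 3) = 0.843409
P(X ≥ 4) = 1 - 0.843409 = 0.156591

So there's approximately a 15.7% chance that X is at least 4.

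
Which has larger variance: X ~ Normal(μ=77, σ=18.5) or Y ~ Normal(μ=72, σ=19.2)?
Y has larger variance (368.6400 > 342.2500)

Compute the variance for each distribution:

X ~ Normal(μ=77, σ=18.5):
Var(X) = 342.2500

Y ~ Normal(μ=72, σ=19.2):
Var(Y) = 368.6400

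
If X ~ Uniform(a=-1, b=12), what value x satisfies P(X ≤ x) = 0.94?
11.2200

We have X ~ Uniform(a=-1, b=12).

We want to find x such that P(X ≤ x) = 0.94.

This is the 94th percentile, which means 94% of values fall below this point.

Using the inverse CDF (quantile function):
x = F⁻¹(0.94) = 11.2200

Verification: P(X ≤ 11.2200) = 0.94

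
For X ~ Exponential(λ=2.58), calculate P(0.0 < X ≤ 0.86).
0.891260

We have X ~ Exponential(λ=2.58).

To find P(0.0 < X ≤ 0.86), we use:
P(0.0 < X ≤ 0.86) = P(X ≤ 0.86) - P(X ≤ 0.0)
                 = F(0.86) - F(0.0)
                 = 0.891260 - 0.000000
                 = 0.891260

So there's approximately a 89.1% chance that X falls in this range.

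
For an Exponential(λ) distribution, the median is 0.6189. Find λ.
λ = 1.1200

For X ~ Exponential(λ), the CDF is F(x) = 1 - e^(-λx).
The median m satisfies F(m) = 0.5:
1 - e^(-λm) = 0.5
e^(-λm) = 0.5
λm = ln(2)
m = ln(2) / λ

Given m = 0.6189:
λ = ln(2) / 0.6189 = 0.693147 / 0.6189 = 1.1200

Verification: ln(2) / 1.1200 = 0.6189 ✓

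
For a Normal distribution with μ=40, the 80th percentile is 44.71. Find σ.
σ = 5.5963

For X ~ Normal(μ, σ), the p-th percentile satisfies x = μ + z_p × σ,
where z_p = Φ⁻¹(p) is the standard normal quantile.

Step 1: z_{0.8} = Φ⁻¹(0.8) = 0.8416

Step 2: Solve for σ:
44.71 = 40 + 0.8416 × σ
σ = (44.71 - 40) / 0.8416
σ = 4.71 / 0.8416
σ = 5.5963

Verification: μ + z × σ = 40 + 0.8416 × 5.5963 = 44.71 ✓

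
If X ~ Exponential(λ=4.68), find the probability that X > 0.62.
0.054935

We have X ~ Exponential(λ=4.68).

P(X > 0.62) = 1 - P(X ≤ 0.62)
                = 1 - F(0.62)
                = 1 - 0.945065
                = 0.054935

So there's approximately a 5.5% chance that X exceeds 0.62.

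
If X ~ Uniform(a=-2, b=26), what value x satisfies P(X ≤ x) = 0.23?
4.4400

We have X ~ Uniform(a=-2, b=26).

We want to find x such that P(X ≤ x) = 0.23.

This is the 23rd percentile, which means 23% of values fall below this point.

Using the inverse CDF (quantile function):
x = F⁻¹(0.23) = 4.4400

Verification: P(X ≤ 4.4400) = 0.23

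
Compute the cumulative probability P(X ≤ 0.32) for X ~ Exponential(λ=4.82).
0.786133

We have X ~ Exponential(λ=4.82).

The CDF gives us P(X ≤ k).

Using the CDF:
P(X ≤ 0.32) = 0.786133

This means there's approximately a 78.6% chance that X is at most 0.32.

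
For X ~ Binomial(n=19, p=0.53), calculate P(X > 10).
0.423782

We have X ~ Binomial(n=19, p=0.53).

P(X > 10) = 1 - P(X ≤ 10)
                = 1 - F(10)
                = 1 - 0.576218
                = 0.423782

So there's approximately a 42.4% chance that X exceeds 10.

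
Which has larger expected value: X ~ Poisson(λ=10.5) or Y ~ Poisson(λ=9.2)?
X has larger mean (10.5000 > 9.2000)

Compute the expected value for each distribution:

X ~ Poisson(λ=10.5):
E[X] = 10.5000

Y ~ Poisson(λ=9.2):
E[Y] = 9.2000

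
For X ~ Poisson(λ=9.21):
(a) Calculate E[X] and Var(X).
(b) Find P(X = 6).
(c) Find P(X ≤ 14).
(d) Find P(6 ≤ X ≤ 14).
(a) E[X] = 9.2100, Var(X) = 9.2100
(b) P(X = 6) = 0.084796
(c) P(X ≤ 14) = 0.951330
(d) P(6 ≤ X ≤ 14) = 0.847809

We have X ~ Poisson(λ=9.21).

(a) Moments:
E[X] = 9.2100
Var(X) = 9.2100
σ = √Var(X) = 3.0348

(b) Point probability using PMF:
P(X = 6) = 0.084796

(c) Cumulative probability using CDF:
P(X ≤ 14) = F(14) = 0.951330

(d) Range probability:
P(6 ≤ X ≤ 14) = P(X ≤ 14) - P(X ≤ 5)
                   = F(14) - F(5)
                   = 0.951330 - 0.103520
                   = 0.847809

This means approximately 84.8% of outcomes fall in the interval [6, 14].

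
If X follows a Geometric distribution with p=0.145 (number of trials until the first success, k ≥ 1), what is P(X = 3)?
0.105999

We have X ~ Geometric(p=0.145) (number of trials until the first success, k ≥ 1).

For a Geometric distribution, the PMF gives us the probability of each outcome.

Using the PMF formula:
P(X = 3) = 0.105999

Rounded to 4 decimal places: 0.1060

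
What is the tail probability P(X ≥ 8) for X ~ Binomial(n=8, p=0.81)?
0.185302

We have X ~ Binomial(n=8, p=0.81).

For discrete distributions, P(X ≥ 8) = 1 - P(X ≤ 7).

P(X ≤ 7) = 0.814698
P(X ≥ 8) = 1 - 0.814698 = 0.185302

So there's approximately a 18.5% chance that X is at least 8.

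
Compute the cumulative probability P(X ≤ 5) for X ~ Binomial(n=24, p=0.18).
0.745766

We have X ~ Binomial(n=24, p=0.18).

The CDF gives us P(X ≤ k).

Using the CDF:
P(X ≤ 5) = 0.745766

This means there's approximately a 74.6% chance that X is at most 5.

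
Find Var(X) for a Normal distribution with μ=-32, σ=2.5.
6.2500

We have X ~ Normal(μ=-32, σ=2.5).

For a Normal distribution with μ=-32, σ=2.5:
Var(X) = 6.2500

The variance measures the spread of the distribution around the mean.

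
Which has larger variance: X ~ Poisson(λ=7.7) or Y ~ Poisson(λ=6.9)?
X has larger variance (7.7000 > 6.9000)

Compute the variance for each distribution:

X ~ Poisson(λ=7.7):
Var(X) = 7.7000

Y ~ Poisson(λ=6.9):
Var(Y) = 6.9000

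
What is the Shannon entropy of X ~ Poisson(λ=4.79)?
2.1819 nats

We have X ~ Poisson(λ=4.79).

The Shannon entropy measures the uncertainty or information content of the distribution.

For a Poisson distribution with λ=4.79:
H(X) = 2.1819 nats

(In bits, this would be 3.1478 bits.)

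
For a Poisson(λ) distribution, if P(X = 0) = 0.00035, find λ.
λ = 7.9576

For a Poisson(λ) distribution, the PMF at 0 is:
P(X = 0) = λ^0 e^(-λ) / 0! = e^(-λ)

Given P(X = 0) = 0.00035:
e^(-λ) = 0.00035
-λ = ln(0.00035)
λ = -ln(0.00035) = 7.9576

Verification: e^(-7.9576) = 0.00035 ✓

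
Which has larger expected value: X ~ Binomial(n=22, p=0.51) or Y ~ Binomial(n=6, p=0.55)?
X has larger mean (11.2200 > 3.3000)

Compute the expected value for each distribution:

X ~ Binomial(n=22, p=0.51):
E[X] = 11.2200

Y ~ Binomial(n=6, p=0.55):
E[Y] = 3.3000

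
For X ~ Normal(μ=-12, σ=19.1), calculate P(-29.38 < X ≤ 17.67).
0.758412

We have X ~ Normal(μ=-12, σ=19.1).

To find P(-29.38 < X ≤ 17.67), we use:
P(-29.38 < X ≤ 17.67) = P(X ≤ 17.67) - P(X ≤ -29.38)
                 = F(17.67) - F(-29.38)
                 = 0.939837 - 0.181425
                 = 0.758412

So there's approximately a 75.8% chance that X falls in this range.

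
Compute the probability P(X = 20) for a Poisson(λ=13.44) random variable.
0.022128

We have X ~ Poisson(λ=13.44).

For a Poisson distribution, the PMF gives us the probability of each outcome.

Using the PMF formula:
P(X = 20) = 0.022128

Rounded to 4 decimal places: 0.0221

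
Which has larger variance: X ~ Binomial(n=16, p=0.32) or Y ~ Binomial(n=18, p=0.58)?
Y has larger variance (4.3848 > 3.4816)

Compute the variance for each distribution:

X ~ Binomial(n=16, p=0.32):
Var(X) = 3.4816

Y ~ Binomial(n=18, p=0.58):
Var(Y) = 4.3848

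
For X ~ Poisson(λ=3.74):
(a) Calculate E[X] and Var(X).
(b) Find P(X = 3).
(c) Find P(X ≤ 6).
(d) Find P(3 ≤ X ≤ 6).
(a) E[X] = 3.7400, Var(X) = 3.7400
(b) P(X = 3) = 0.207111
(c) P(X ≤ 6) = 0.914623
(d) P(3 ≤ X ≤ 6) = 0.635897

We have X ~ Poisson(λ=3.74).

(a) Moments:
E[X] = 3.7400
Var(X) = 3.7400
σ = √Var(X) = 1.9339

(b) Point probability using PMF:
P(X = 3) = 0.207111

(c) Cumulative probability using CDF:
P(X ≤ 6) = F(6) = 0.914623

(d) Range probability:
P(3 ≤ X ≤ 6) = P(X ≤ 6) - P(X ≤ 2)
                   = F(6) - F(2)
                   = 0.914623 - 0.278726
                   = 0.635897

This means approximately 63.6% of outcomes fall in the interval [3, 6].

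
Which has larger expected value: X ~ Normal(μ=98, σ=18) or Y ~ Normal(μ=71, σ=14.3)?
X has larger mean (98.0000 > 71.0000)

Compute the expected value for each distribution:

X ~ Normal(μ=98, σ=18):
E[X] = 98.0000

Y ~ Normal(μ=71, σ=14.3):
E[Y] = 71.0000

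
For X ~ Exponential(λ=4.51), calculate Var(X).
0.0492

We have X ~ Exponential(λ=4.51).

For an Exponential distribution with λ=4.51:
Var(X) = 0.0492

The variance measures the spread of the distribution around the mean.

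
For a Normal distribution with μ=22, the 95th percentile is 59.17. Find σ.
σ = 22.5978

For X ~ Normal(μ, σ), the p-th percentile satisfies x = μ + z_p × σ,
where z_p = Φ⁻¹(p) is the standard normal quantile.

Step 1: z_{0.95} = Φ⁻¹(0.95) = 1.6449

Step 2: Solve for σ:
59.17 = 22 + 1.6449 × σ
σ = (59.17 - 22) / 1.6449
σ = 37.17 / 1.6449
σ = 22.5978

Verification: μ + z × σ = 22 + 1.6449 × 22.5978 = 59.17 ✓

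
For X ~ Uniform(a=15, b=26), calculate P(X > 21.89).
0.373636

We have X ~ Uniform(a=15, b=26).

P(X > 21.89) = 1 - P(X ≤ 21.89)
                = 1 - F(21.89)
                = 1 - 0.626364
                = 0.373636

So there's approximately a 37.4% chance that X exceeds 21.89.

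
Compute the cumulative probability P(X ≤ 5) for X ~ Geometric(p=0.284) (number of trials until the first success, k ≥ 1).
0.811824

We have X ~ Geometric(p=0.284) (number of trials until the first success, k ≥ 1).

The CDF gives us P(X ≤ k).

Using the CDF:
P(X ≤ 5) = 0.811824

This means there's approximately a 81.2% chance that X is at most 5.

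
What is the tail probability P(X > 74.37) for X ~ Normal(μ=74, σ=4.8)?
0.469279

We have X ~ Normal(μ=74, σ=4.8).

P(X > 74.37) = 1 - P(X ≤ 74.37)
                = 1 - F(74.37)
                = 1 - 0.530721
                = 0.469279

So there's approximately a 46.9% chance that X exceeds 74.37.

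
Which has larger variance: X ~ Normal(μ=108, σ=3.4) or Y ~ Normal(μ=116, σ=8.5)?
Y has larger variance (72.2500 > 11.5600)

Compute the variance for each distribution:

X ~ Normal(μ=108, σ=3.4):
Var(X) = 11.5600

Y ~ Normal(μ=116, σ=8.5):
Var(Y) = 72.2500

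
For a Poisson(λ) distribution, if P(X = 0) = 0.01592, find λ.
λ = 4.1402

For a Poisson(λ) distribution, the PMF at 0 is:
P(X = 0) = λ^0 e^(-λ) / 0! = e^(-λ)

Given P(X = 0) = 0.01592:
e^(-λ) = 0.01592
-λ = ln(0.01592)
λ = -ln(0.01592) = 4.1402

Verification: e^(-4.1402) = 0.01592 ✓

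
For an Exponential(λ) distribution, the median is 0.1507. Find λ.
λ = 4.5995

For X ~ Exponential(λ), the CDF is F(x) = 1 - e^(-λx).
The median m satisfies F(m) = 0.5:
1 - e^(-λm) = 0.5
e^(-λm) = 0.5
λm = ln(2)
m = ln(2) / λ

Given m = 0.1507:
λ = ln(2) / 0.1507 = 0.693147 / 0.1507 = 4.5995

Verification: ln(2) / 4.5995 = 0.1507 ✓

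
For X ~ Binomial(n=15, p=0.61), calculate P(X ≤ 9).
0.565434

We have X ~ Binomial(n=15, p=0.61).

The CDF gives us P(X ≤ k).

Using the CDF:
P(X ≤ 9) = 0.565434

This means there's approximately a 56.5% chance that X is at most 9.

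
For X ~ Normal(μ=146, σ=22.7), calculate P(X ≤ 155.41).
0.660760

We have X ~ Normal(μ=146, σ=22.7).

The CDF gives us P(X ≤ k).

Using the CDF:
P(X ≤ 155.41) = 0.660760

This means there's approximately a 66.1% chance that X is at most 155.41.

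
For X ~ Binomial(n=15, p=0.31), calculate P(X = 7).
0.090965

We have X ~ Binomial(n=15, p=0.31).

For a Binomial distribution, the PMF gives us the probability of each outcome.

Using the PMF formula:
P(X = 7) = 0.090965

Rounded to 4 decimal places: 0.0910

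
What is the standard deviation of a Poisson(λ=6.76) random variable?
2.6000

We have X ~ Poisson(λ=6.76).

For a Poisson distribution with λ=6.76:
σ = √Var(X) = 2.6000

The standard deviation is the square root of the variance.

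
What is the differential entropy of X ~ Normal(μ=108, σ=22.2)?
4.5190 nats

We have X ~ Normal(μ=108, σ=22.2).

The differential entropy measures the uncertainty or information content of the distribution.

For a Normal distribution with μ=108, σ=22.2:
h(X) = 4.5190 nats

(In bits, this would be 6.5196 bits.)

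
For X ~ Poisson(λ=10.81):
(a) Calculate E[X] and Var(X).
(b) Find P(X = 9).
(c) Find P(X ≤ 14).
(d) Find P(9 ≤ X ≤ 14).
(a) E[X] = 10.8100, Var(X) = 10.8100
(b) P(X = 9) = 0.112188
(c) P(X ≤ 14) = 0.867506
(d) P(9 ≤ X ≤ 14) = 0.618212

We have X ~ Poisson(λ=10.81).

(a) Moments:
E[X] = 10.8100
Var(X) = 10.8100
σ = √Var(X) = 3.2879

(b) Point probability using PMF:
P(X = 9) = 0.112188

(c) Cumulative probability using CDF:
P(X ≤ 14) = F(14) = 0.867506

(d) Range probability:
P(9 ≤ X ≤ 14) = P(X ≤ 14) - P(X ≤ 8)
                   = F(14) - F(8)
                   = 0.867506 - 0.249294
                   = 0.618212

This means approximately 61.8% of outcomes fall in the interval [9, 14].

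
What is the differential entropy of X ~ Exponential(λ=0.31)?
2.1712 nats

We have X ~ Exponential(λ=0.31).

The differential entropy measures the uncertainty or information content of the distribution.

For an Exponential distribution with λ=0.31:
h(X) = 2.1712 nats

(In bits, this would be 3.1324 bits.)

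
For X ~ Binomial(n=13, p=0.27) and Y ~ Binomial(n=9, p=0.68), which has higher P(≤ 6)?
X has higher probability (P(X ≤ 6) = 0.9635 > P(Y ≤ 6) = 0.5894)

Compute P(≤ 6) for each distribution:

X ~ Binomial(n=13, p=0.27):
P(X ≤ 6) = 0.9635

Y ~ Binomial(n=9, p=0.68):
P(Y ≤ 6) = 0.5894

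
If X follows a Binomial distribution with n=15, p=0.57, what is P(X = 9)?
0.200950

We have X ~ Binomial(n=15, p=0.57).

For a Binomial distribution, the PMF gives us the probability of each outcome.

Using the PMF formula:
P(X = 9) = 0.200950

Rounded to 4 decimal places: 0.2010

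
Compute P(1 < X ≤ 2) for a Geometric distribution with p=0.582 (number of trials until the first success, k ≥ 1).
0.243276

We have X ~ Geometric(p=0.582) (number of trials until the first success, k ≥ 1).

To find P(1 < X ≤ 2), we use:
P(1 < X ≤ 2) = P(X ≤ 2) - P(X ≤ 1)
                 = F(2) - F(1)
                 = 0.825276 - 0.582000
                 = 0.243276

So there's approximately a 24.3% chance that X falls in this range.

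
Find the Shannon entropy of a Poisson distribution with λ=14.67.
2.7559 nats

We have X ~ Poisson(λ=14.67).

The Shannon entropy measures the uncertainty or information content of the distribution.

For a Poisson distribution with λ=14.67:
H(X) = 2.7559 nats

(In bits, this would be 3.9760 bits.)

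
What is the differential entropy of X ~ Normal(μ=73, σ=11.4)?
3.8526 nats

We have X ~ Normal(μ=73, σ=11.4).

The differential entropy measures the uncertainty or information content of the distribution.

For a Normal distribution with μ=73, σ=11.4:
h(X) = 3.8526 nats

(In bits, this would be 5.5581 bits.)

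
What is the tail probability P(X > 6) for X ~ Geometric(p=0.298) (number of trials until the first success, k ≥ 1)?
0.119680

We have X ~ Geometric(p=0.298) (number of trials until the first success, k ≥ 1).

P(X > 6) = 1 - P(X ≤ 6)
                = 1 - F(6)
                = 1 - 0.880320
                = 0.119680

So there's approximately a 12.0% chance that X exceeds 6.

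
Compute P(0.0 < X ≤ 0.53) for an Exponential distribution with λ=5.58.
0.948046

We have X ~ Exponential(λ=5.58).

To find P(0.0 < X ≤ 0.53), we use:
P(0.0 < X ≤ 0.53) = P(X ≤ 0.53) - P(X ≤ 0.0)
                 = F(0.53) - F(0.0)
                 = 0.948046 - 0.000000
                 = 0.948046

So there's approximately a 94.8% chance that X falls in this range.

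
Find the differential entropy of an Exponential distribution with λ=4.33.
-0.4656 nats

We have X ~ Exponential(λ=4.33).

The differential entropy measures the uncertainty or information content of the distribution.

For an Exponential distribution with λ=4.33:
h(X) = -0.4656 nats

(In bits, this would be -0.6717 bits.)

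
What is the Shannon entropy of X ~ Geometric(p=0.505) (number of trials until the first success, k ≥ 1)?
1.3725 nats

We have X ~ Geometric(p=0.505) (number of trials until the first success, k ≥ 1).

The Shannon entropy measures the uncertainty or information content of the distribution.

For a Geometric distribution with p=0.505 (number of trials until the first success, k ≥ 1):
H(X) = 1.3725 nats

(In bits, this would be 1.9801 bits.)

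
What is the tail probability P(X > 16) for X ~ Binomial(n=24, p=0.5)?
0.031957

We have X ~ Binomial(n=24, p=0.5).

P(X > 16) = 1 - P(X ≤ 16)
                = 1 - F(16)
                = 1 - 0.968043
                = 0.031957

So there's approximately a 3.2% chance that X exceeds 16.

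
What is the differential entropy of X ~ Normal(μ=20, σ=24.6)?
4.6217 nats

We have X ~ Normal(μ=20, σ=24.6).

The differential entropy measures the uncertainty or information content of the distribution.

For a Normal distribution with μ=20, σ=24.6:
h(X) = 4.6217 nats

(In bits, this would be 6.6677 bits.)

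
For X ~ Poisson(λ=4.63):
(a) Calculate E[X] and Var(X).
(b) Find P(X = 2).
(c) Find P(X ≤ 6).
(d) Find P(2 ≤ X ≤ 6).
(a) E[X] = 4.6300, Var(X) = 4.6300
(b) P(X = 2) = 0.104556
(c) P(X ≤ 6) = 0.814043
(d) P(2 ≤ X ≤ 6) = 0.759124

We have X ~ Poisson(λ=4.63).

(a) Moments:
E[X] = 4.6300
Var(X) = 4.6300
σ = √Var(X) = 2.1517

(b) Point probability using PMF:
P(X = 2) = 0.104556

(c) Cumulative probability using CDF:
P(X ≤ 6) = F(6) = 0.814043

(d) Range probability:
P(2 ≤ X ≤ 6) = P(X ≤ 6) - P(X ≤ 1)
                   = F(6) - F(1)
                   = 0.814043 - 0.054919
                   = 0.759124

This means approximately 75.9% of outcomes fall in the interval [2, 6].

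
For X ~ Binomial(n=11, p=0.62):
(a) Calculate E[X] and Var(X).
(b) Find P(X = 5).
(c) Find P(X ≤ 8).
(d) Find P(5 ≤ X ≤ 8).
(a) E[X] = 6.8200, Var(X) = 2.5916
(b) P(X = 5) = 0.127439
(c) P(X ≤ 8) = 0.852202
(d) P(5 ≤ X ≤ 8) = 0.775369

We have X ~ Binomial(n=11, p=0.62).

(a) Moments:
E[X] = 6.8200
Var(X) = 2.5916
σ = √Var(X) = 1.6098

(b) Point probability using PMF:
P(X = 5) = 0.127439

(c) Cumulative probability using CDF:
P(X ≤ 8) = F(8) = 0.852202

(d) Range probability:
P(5 ≤ X ≤ 8) = P(X ≤ 8) - P(X ≤ 4)
                   = F(8) - F(4)
                   = 0.852202 - 0.076834
                   = 0.775369

This means approximately 77.5% of outcomes fall in the interval [5, 8].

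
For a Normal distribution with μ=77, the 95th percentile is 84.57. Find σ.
σ = 4.6022

For X ~ Normal(μ, σ), the p-th percentile satisfies x = μ + z_p × σ,
where z_p = Φ⁻¹(p) is the standard normal quantile.

Step 1: z_{0.95} = Φ⁻¹(0.95) = 1.6449

Step 2: Solve for σ:
84.57 = 77 + 1.6449 × σ
σ = (84.57 - 77) / 1.6449
σ = 7.57 / 1.6449
σ = 4.6022

Verification: μ + z × σ = 77 + 1.6449 × 4.6022 = 84.57 ✓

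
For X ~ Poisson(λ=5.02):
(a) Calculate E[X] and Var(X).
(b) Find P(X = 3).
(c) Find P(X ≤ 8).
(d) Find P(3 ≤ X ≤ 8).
(a) E[X] = 5.0200, Var(X) = 5.0200
(b) P(X = 3) = 0.139252
(c) P(X ≤ 8) = 0.930593
(d) P(3 ≤ X ≤ 8) = 0.807615

We have X ~ Poisson(λ=5.02).

(a) Moments:
E[X] = 5.0200
Var(X) = 5.0200
σ = √Var(X) = 2.2405

(b) Point probability using PMF:
P(X = 3) = 0.139252

(c) Cumulative probability using CDF:
P(X ≤ 8) = F(8) = 0.930593

(d) Range probability:
P(3 ≤ X ≤ 8) = P(X ≤ 8) - P(X ≤ 2)
                   = F(8) - F(2)
                   = 0.930593 - 0.122978
                   = 0.807615

This means approximately 80.8% of outcomes fall in the interval [3, 8].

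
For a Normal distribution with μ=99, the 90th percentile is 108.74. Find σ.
σ = 7.6002

For X ~ Normal(μ, σ), the p-th percentile satisfies x = μ + z_p × σ,
where z_p = Φ⁻¹(p) is the standard normal quantile.

Step 1: z_{0.9} = Φ⁻¹(0.9) = 1.2816

Step 2: Solve for σ:
108.74 = 99 + 1.2816 × σ
σ = (108.74 - 99) / 1.2816
σ = 9.74 / 1.2816
σ = 7.6002

Verification: μ + z × σ = 99 + 1.2816 × 7.6002 = 108.74 ✓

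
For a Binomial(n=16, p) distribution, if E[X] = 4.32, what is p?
p = 0.27

For a Binomial(n, p) distribution:
E[X] = n × p

Given n = 16 and E[X] = 4.32:
4.32 = 16 × p
p = 4.32 / 16 = 0.27

Verification: Binomial(16, 0.27) has E[X] = 4.32 ✓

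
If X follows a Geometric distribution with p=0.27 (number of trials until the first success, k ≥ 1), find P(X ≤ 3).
0.610983

We have X ~ Geometric(p=0.27) (number of trials until the first success, k ≥ 1).

The CDF gives us P(X ≤ k).

Using the CDF:
P(X ≤ 3) = 0.610983

This means there's approximately a 61.1% chance that X is at most 3.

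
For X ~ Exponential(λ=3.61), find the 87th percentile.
0.5652

We have X ~ Exponential(λ=3.61).

We want to find x such that P(X ≤ x) = 0.87.

This is the 87th percentile, which means 87% of values fall below this point.

Using the inverse CDF (quantile function):
x = F⁻¹(0.87) = 0.5652

Verification: P(X ≤ 0.5652) = 0.87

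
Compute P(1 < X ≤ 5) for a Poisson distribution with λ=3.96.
0.696797

We have X ~ Poisson(λ=3.96).

To find P(1 < X ≤ 5), we use:
P(1 < X ≤ 5) = P(X ≤ 5) - P(X ≤ 1)
                 = F(5) - F(1)
                 = 0.791350 - 0.094553
                 = 0.696797

So there's approximately a 69.7% chance that X falls in this range.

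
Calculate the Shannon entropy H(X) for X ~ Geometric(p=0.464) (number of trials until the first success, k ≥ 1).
1.4883 nats

We have X ~ Geometric(p=0.464) (number of trials until the first success, k ≥ 1).

The Shannon entropy measures the uncertainty or information content of the distribution.

For a Geometric distribution with p=0.464 (number of trials until the first success, k ≥ 1):
H(X) = 1.4883 nats

(In bits, this would be 2.1471 bits.)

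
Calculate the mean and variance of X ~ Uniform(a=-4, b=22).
E[X] = 9.0000, Var(X) = 56.3333

We have X ~ Uniform(a=-4, b=22).

For a Uniform distribution with a=-4, b=22:

Expected value:
E[X] = 9.0000

Variance:
Var(X) = 56.3333

Standard deviation:
σ = √Var(X) = 7.5056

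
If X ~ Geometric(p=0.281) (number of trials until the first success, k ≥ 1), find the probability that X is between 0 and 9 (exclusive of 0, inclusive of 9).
0.948648

We have X ~ Geometric(p=0.281) (number of trials until the first success, k ≥ 1).

To find P(0 < X ≤ 9), we use:
P(0 < X ≤ 9) = P(X ≤ 9) - P(X ≤ 0)
                 = F(9) - F(0)
                 = 0.948648 - 0.000000
                 = 0.948648

So there's approximately a 94.9% chance that X falls in this range.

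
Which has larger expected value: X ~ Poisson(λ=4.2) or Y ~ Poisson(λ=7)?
Y has larger mean (7.0000 > 4.2000)

Compute the expected value for each distribution:

X ~ Poisson(λ=4.2):
E[X] = 4.2000

Y ~ Poisson(λ=7):
E[Y] = 7.0000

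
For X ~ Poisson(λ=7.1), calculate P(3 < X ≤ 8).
0.639264

We have X ~ Poisson(λ=7.1).

To find P(3 < X ≤ 8), we use:
P(3 < X ≤ 8) = P(X ≤ 8) - P(X ≤ 3)
                 = F(8) - F(3)
                 = 0.715964 - 0.076699
                 = 0.639264

So there's approximately a 63.9% chance that X falls in this range.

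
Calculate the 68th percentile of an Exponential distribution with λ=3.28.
0.3474

We have X ~ Exponential(λ=3.28).

We want to find x such that P(X ≤ x) = 0.68.

This is the 68th percentile, which means 68% of values fall below this point.

Using the inverse CDF (quantile function):
x = F⁻¹(0.68) = 0.3474

Verification: P(X ≤ 0.3474) = 0.68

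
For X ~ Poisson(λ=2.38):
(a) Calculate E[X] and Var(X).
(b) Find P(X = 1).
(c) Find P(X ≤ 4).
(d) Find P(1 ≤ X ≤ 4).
(a) E[X] = 2.3800, Var(X) = 2.3800
(b) P(X = 1) = 0.220270
(c) P(X ≤ 4) = 0.906623
(d) P(1 ≤ X ≤ 4) = 0.814072

We have X ~ Poisson(λ=2.38).

(a) Moments:
E[X] = 2.3800
Var(X) = 2.3800
σ = √Var(X) = 1.5427

(b) Point probability using PMF:
P(X = 1) = 0.220270

(c) Cumulative probability using CDF:
P(X ≤ 4) = F(4) = 0.906623

(d) Range probability:
P(1 ≤ X ≤ 4) = P(X ≤ 4) - P(X ≤ 0)
                   = F(4) - F(0)
                   = 0.906623 - 0.092551
                   = 0.814072

This means approximately 81.4% of outcomes fall in the interval [1, 4].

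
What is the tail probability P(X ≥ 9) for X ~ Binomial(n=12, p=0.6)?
0.225337

We have X ~ Binomial(n=12, p=0.6).

For discrete distributions, P(X ≥ 9) = 1 - P(X ≤ 8).

P(X ≤ 8) = 0.774663
P(X ≥ 9) = 1 - 0.774663 = 0.225337

So there's approximately a 22.5% chance that X is at least 9.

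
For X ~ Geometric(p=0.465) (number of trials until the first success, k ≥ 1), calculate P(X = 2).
0.248775

We have X ~ Geometric(p=0.465) (number of trials until the first success, k ≥ 1).

For a Geometric distribution, the PMF gives us the probability of each outcome.

Using the PMF formula:
P(X = 2) = 0.248775

Rounded to 4 decimal places: 0.2488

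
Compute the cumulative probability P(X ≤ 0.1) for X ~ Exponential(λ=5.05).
0.396494

We have X ~ Exponential(λ=5.05).

The CDF gives us P(X ≤ k).

Using the CDF:
P(X ≤ 0.1) = 0.396494

This means there's approximately a 39.6% chance that X is at most 0.1.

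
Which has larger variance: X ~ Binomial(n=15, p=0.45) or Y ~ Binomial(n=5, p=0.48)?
X has larger variance (3.7125 > 1.2480)

Compute the variance for each distribution:

X ~ Binomial(n=15, p=0.45):
Var(X) = 3.7125

Y ~ Binomial(n=5, p=0.48):
Var(Y) = 1.2480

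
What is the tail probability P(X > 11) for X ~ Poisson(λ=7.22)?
0.063920

We have X ~ Poisson(λ=7.22).

P(X > 11) = 1 - P(X ≤ 11)
                = 1 - F(11)
                = 1 - 0.936080
                = 0.063920

So there's approximately a 6.4% chance that X exceeds 11.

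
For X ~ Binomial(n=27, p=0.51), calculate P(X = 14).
0.151644

We have X ~ Binomial(n=27, p=0.51).

For a Binomial distribution, the PMF gives us the probability of each outcome.

Using the PMF formula:
P(X = 14) = 0.151644

Rounded to 4 decimal places: 0.1516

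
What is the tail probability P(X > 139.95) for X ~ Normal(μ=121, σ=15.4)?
0.109251

We have X ~ Normal(μ=121, σ=15.4).

P(X > 139.95) = 1 - P(X ≤ 139.95)
                = 1 - F(139.95)
                = 1 - 0.890749
                = 0.109251

So there's approximately a 10.9% chance that X exceeds 139.95.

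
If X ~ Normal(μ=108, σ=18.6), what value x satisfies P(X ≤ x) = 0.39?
102.8047

We have X ~ Normal(μ=108, σ=18.6).

We want to find x such that P(X ≤ x) = 0.39.

This is the 39th percentile, which means 39% of values fall below this point.

Using the inverse CDF (quantile function):
x = F⁻¹(0.39) = 102.8047

Verification: P(X ≤ 102.8047) = 0.39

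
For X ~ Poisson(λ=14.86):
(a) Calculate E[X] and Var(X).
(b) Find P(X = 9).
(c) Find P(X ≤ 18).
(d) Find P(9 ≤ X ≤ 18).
(a) E[X] = 14.8600, Var(X) = 14.8600
(b) P(X = 9) = 0.034260
(c) P(X ≤ 18) = 0.829218
(d) P(9 ≤ X ≤ 18) = 0.788959

We have X ~ Poisson(λ=14.86).

(a) Moments:
E[X] = 14.8600
Var(X) = 14.8600
σ = √Var(X) = 3.8549

(b) Point probability using PMF:
P(X = 9) = 0.034260

(c) Cumulative probability using CDF:
P(X ≤ 18) = F(18) = 0.829218

(d) Range probability:
P(9 ≤ X ≤ 18) = P(X ≤ 18) - P(X ≤ 8)
                   = F(18) - F(8)
                   = 0.829218 - 0.040259
                   = 0.788959

This means approximately 78.9% of outcomes fall in the interval [9, 18].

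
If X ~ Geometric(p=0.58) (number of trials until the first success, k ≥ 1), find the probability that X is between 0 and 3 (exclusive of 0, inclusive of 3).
0.925912

We have X ~ Geometric(p=0.58) (number of trials until the first success, k ≥ 1).

To find P(0 < X ≤ 3), we use:
P(0 < X ≤ 3) = P(X ≤ 3) - P(X ≤ 0)
                 = F(3) - F(0)
                 = 0.925912 - 0.000000
                 = 0.925912

So there's approximately a 92.6% chance that X falls in this range.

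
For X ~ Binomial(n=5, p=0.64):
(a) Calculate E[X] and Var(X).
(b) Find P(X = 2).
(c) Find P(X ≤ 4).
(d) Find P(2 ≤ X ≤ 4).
(a) E[X] = 3.2000, Var(X) = 1.1520
(b) P(X = 2) = 0.191103
(c) P(X ≤ 4) = 0.892626
(d) P(2 ≤ X ≤ 4) = 0.832831

We have X ~ Binomial(n=5, p=0.64).

(a) Moments:
E[X] = 3.2000
Var(X) = 1.1520
σ = √Var(X) = 1.0733

(b) Point probability using PMF:
P(X = 2) = 0.191103

(c) Cumulative probability using CDF:
P(X ≤ 4) = F(4) = 0.892626

(d) Range probability:
P(2 ≤ X ≤ 4) = P(X ≤ 4) - P(X ≤ 1)
                   = F(4) - F(1)
                   = 0.892626 - 0.059794
                   = 0.832831

This means approximately 83.3% of outcomes fall in the interval [2, 4].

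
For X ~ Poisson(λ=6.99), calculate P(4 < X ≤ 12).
0.799357

We have X ~ Poisson(λ=6.99).

To find P(4 < X ≤ 12), we use:
P(4 < X ≤ 12) = P(X ≤ 12) - P(X ≤ 4)
                 = F(12) - F(4)
                 = 0.973263 - 0.173906
                 = 0.799357

So there's approximately a 79.9% chance that X falls in this range.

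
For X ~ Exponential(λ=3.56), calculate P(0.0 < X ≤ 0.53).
0.848444

We have X ~ Exponential(λ=3.56).

To find P(0.0 < X ≤ 0.53), we use:
P(0.0 < X ≤ 0.53) = P(X ≤ 0.53) - P(X ≤ 0.0)
                 = F(0.53) - F(0.0)
                 = 0.848444 - 0.000000
                 = 0.848444

So there's approximately a 84.8% chance that X falls in this range.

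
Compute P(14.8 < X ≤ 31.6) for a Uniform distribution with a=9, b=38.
0.579310

We have X ~ Uniform(a=9, b=38).

To find P(14.8 < X ≤ 31.6), we use:
P(14.8 < X ≤ 31.6) = P(X ≤ 31.6) - P(X ≤ 14.8)
                 = F(31.6) - F(14.8)
                 = 0.779310 - 0.200000
                 = 0.579310

So there's approximately a 57.9% chance that X falls in this range.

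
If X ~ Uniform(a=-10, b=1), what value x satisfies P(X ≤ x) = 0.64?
-2.9600

We have X ~ Uniform(a=-10, b=1).

We want to find x such that P(X ≤ x) = 0.64.

This is the 64th percentile, which means 64% of values fall below this point.

Using the inverse CDF (quantile function):
x = F⁻¹(0.64) = -2.9600

Verification: P(X ≤ -2.9600) = 0.64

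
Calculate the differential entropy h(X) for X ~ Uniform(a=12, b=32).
2.9957 nats

We have X ~ Uniform(a=12, b=32).

The differential entropy measures the uncertainty or information content of the distribution.

For a Uniform distribution with a=12, b=32:
h(X) = 2.9957 nats

(In bits, this would be 4.3219 bits.)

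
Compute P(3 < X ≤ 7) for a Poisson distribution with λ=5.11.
0.604966

We have X ~ Poisson(λ=5.11).

To find P(3 < X ≤ 7), we use:
P(3 < X ≤ 7) = P(X ≤ 7) - P(X ≤ 3)
                 = F(7) - F(3)
                 = 0.854890 - 0.249923
                 = 0.604966

So there's approximately a 60.5% chance that X falls in this range.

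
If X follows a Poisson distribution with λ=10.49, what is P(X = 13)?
0.083186

We have X ~ Poisson(λ=10.49).

For a Poisson distribution, the PMF gives us the probability of each outcome.

Using the PMF formula:
P(X = 13) = 0.083186

Rounded to 4 decimal places: 0.0832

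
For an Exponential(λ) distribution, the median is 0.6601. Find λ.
λ = 1.0501

For X ~ Exponential(λ), the CDF is F(x) = 1 - e^(-λx).
The median m satisfies F(m) = 0.5:
1 - e^(-λm) = 0.5
e^(-λm) = 0.5
λm = ln(2)
m = ln(2) / λ

Given m = 0.6601:
λ = ln(2) / 0.6601 = 0.693147 / 0.6601 = 1.0501

Verification: ln(2) / 1.0501 = 0.6601 ✓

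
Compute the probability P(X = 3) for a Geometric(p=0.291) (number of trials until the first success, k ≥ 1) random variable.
0.146280

We have X ~ Geometric(p=0.291) (number of trials until the first success, k ≥ 1).

For a Geometric distribution, the PMF gives us the probability of each outcome.

Using the PMF formula:
P(X = 3) = 0.146280

Rounded to 4 decimal places: 0.1463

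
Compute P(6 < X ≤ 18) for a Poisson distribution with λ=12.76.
0.909492

We have X ~ Poisson(λ=12.76).

To find P(6 < X ≤ 18), we use:
P(6 < X ≤ 18) = P(X ≤ 18) - P(X ≤ 6)
                 = F(18) - F(6)
                 = 0.939260 - 0.029768
                 = 0.909492

So there's approximately a 90.9% chance that X falls in this range.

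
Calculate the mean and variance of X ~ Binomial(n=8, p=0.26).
E[X] = 2.0800, Var(X) = 1.5392

We have X ~ Binomial(n=8, p=0.26).

For a Binomial distribution with n=8, p=0.26:

Expected value:
E[X] = 2.0800

Variance:
Var(X) = 1.5392

Standard deviation:
σ = √Var(X) = 1.2406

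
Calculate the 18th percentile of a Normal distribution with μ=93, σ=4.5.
88.8809

We have X ~ Normal(μ=93, σ=4.5).

We want to find x such that P(X ≤ x) = 0.18.

This is the 18th percentile, which means 18% of values fall below this point.

Using the inverse CDF (quantile function):
x = F⁻¹(0.18) = 88.8809

Verification: P(X ≤ 88.8809) = 0.18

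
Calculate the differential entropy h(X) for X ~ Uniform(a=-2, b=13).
2.7081 nats

We have X ~ Uniform(a=-2, b=13).

The differential entropy measures the uncertainty or information content of the distribution.

For a Uniform distribution with a=-2, b=13:
h(X) = 2.7081 nats

(In bits, this would be 3.9069 bits.)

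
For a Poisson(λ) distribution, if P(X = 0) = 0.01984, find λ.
λ = 3.9201

For a Poisson(λ) distribution, the PMF at 0 is:
P(X = 0) = λ^0 e^(-λ) / 0! = e^(-λ)

Given P(X = 0) = 0.01984:
e^(-λ) = 0.01984
-λ = ln(0.01984)
λ = -ln(0.01984) = 3.9201

Verification: e^(-3.9201) = 0.01984 ✓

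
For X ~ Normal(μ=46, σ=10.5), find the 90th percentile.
59.4563

We have X ~ Normal(μ=46, σ=10.5).

We want to find x such that P(X ≤ x) = 0.9.

This is the 90th percentile, which means 90% of values fall below this point.

Using the inverse CDF (quantile function):
x = F⁻¹(0.9) = 59.4563

Verification: P(X ≤ 59.4563) = 0.9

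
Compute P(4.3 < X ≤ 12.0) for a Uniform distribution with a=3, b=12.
0.855556

We have X ~ Uniform(a=3, b=12).

To find P(4.3 < X ≤ 12.0), we use:
P(4.3 < X ≤ 12.0) = P(X ≤ 12.0) - P(X ≤ 4.3)
                 = F(12.0) - F(4.3)
                 = 1.000000 - 0.144444
                 = 0.855556

So there's approximately a 85.6% chance that X falls in this range.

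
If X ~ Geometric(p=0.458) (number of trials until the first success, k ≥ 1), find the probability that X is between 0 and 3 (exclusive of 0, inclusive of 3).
0.840780

We have X ~ Geometric(p=0.458) (number of trials until the first success, k ≥ 1).

To find P(0 < X ≤ 3), we use:
P(0 < X ≤ 3) = P(X ≤ 3) - P(X ≤ 0)
                 = F(3) - F(0)
                 = 0.840780 - 0.000000
                 = 0.840780

So there's approximately a 84.1% chance that X falls in this range.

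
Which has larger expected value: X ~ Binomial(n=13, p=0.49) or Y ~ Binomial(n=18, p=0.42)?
Y has larger mean (7.5600 > 6.3700)

Compute the expected value for each distribution:

X ~ Binomial(n=13, p=0.49):
E[X] = 6.3700

Y ~ Binomial(n=18, p=0.42):
E[Y] = 7.5600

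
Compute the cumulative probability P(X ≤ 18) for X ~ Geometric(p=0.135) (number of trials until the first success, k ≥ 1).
0.926500

We have X ~ Geometric(p=0.135) (number of trials until the first success, k ≥ 1).

The CDF gives us P(X ≤ k).

Using the CDF:
P(X ≤ 18) = 0.926500

This means there's approximately a 92.6% chance that X is at most 18.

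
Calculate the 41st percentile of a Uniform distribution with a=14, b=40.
24.6600

We have X ~ Uniform(a=14, b=40).

We want to find x such that P(X ≤ x) = 0.41.

This is the 41st percentile, which means 41% of values fall below this point.

Using the inverse CDF (quantile function):
x = F⁻¹(0.41) = 24.6600

Verification: P(X ≤ 24.6600) = 0.41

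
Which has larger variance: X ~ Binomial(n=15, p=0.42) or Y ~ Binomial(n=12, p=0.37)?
X has larger variance (3.6540 > 2.7972)

Compute the variance for each distribution:

X ~ Binomial(n=15, p=0.42):
Var(X) = 3.6540

Y ~ Binomial(n=12, p=0.37):
Var(Y) = 2.7972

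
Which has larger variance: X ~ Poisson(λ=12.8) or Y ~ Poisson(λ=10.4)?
X has larger variance (12.8000 > 10.4000)

Compute the variance for each distribution:

X ~ Poisson(λ=12.8):
Var(X) = 12.8000

Y ~ Poisson(λ=10.4):
Var(Y) = 10.4000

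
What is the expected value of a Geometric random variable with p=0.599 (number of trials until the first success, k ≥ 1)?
1.6694

We have X ~ Geometric(p=0.599) (number of trials until the first success, k ≥ 1).

For a Geometric distribution with p=0.599 (number of trials until the first success, k ≥ 1):
E[X] = 1.6694

This is the expected (average) value of X.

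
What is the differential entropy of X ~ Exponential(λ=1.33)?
0.7148 nats

We have X ~ Exponential(λ=1.33).

The differential entropy measures the uncertainty or information content of the distribution.

For an Exponential distribution with λ=1.33:
h(X) = 0.7148 nats

(In bits, this would be 1.0313 bits.)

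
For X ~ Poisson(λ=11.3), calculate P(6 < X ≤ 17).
0.892993

We have X ~ Poisson(λ=11.3).

To find P(6 < X ≤ 17), we use:
P(6 < X ≤ 17) = P(X ≤ 17) - P(X ≤ 6)
                 = F(17) - F(6)
                 = 0.960090 - 0.067098
                 = 0.892993

So there's approximately a 89.3% chance that X falls in this range.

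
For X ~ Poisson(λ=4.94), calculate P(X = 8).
0.062933

We have X ~ Poisson(λ=4.94).

For a Poisson distribution, the PMF gives us the probability of each outcome.

Using the PMF formula:
P(X = 8) = 0.062933

Rounded to 4 decimal places: 0.0629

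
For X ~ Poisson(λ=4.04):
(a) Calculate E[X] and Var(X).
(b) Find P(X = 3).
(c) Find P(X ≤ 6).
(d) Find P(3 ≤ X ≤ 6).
(a) E[X] = 4.0400, Var(X) = 4.0400
(b) P(X = 3) = 0.193394
(c) P(X ≤ 6) = 0.885117
(d) P(3 ≤ X ≤ 6) = 0.652816

We have X ~ Poisson(λ=4.04).

(a) Moments:
E[X] = 4.0400
Var(X) = 4.0400
σ = √Var(X) = 2.0100

(b) Point probability using PMF:
P(X = 3) = 0.193394

(c) Cumulative probability using CDF:
P(X ≤ 6) = F(6) = 0.885117

(d) Range probability:
P(3 ≤ X ≤ 6) = P(X ≤ 6) - P(X ≤ 2)
                   = F(6) - F(2)
                   = 0.885117 - 0.232301
                   = 0.652816

This means approximately 65.3% of outcomes fall in the interval [3, 6].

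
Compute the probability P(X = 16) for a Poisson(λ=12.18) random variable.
0.057548

We have X ~ Poisson(λ=12.18).

For a Poisson distribution, the PMF gives us the probability of each outcome.

Using the PMF formula:
P(X = 16) = 0.057548

Rounded to 4 decimal places: 0.0575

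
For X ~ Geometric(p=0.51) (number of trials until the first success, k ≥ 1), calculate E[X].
1.9608

We have X ~ Geometric(p=0.51) (number of trials until the first success, k ≥ 1).

For a Geometric distribution with p=0.51 (number of trials until the first success, k ≥ 1):
E[X] = 1.9608

This is the expected (average) value of X.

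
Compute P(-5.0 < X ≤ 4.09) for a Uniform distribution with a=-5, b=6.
0.826364

We have X ~ Uniform(a=-5, b=6).

To find P(-5.0 < X ≤ 4.09), we use:
P(-5.0 < X ≤ 4.09) = P(X ≤ 4.09) - P(X ≤ -5.0)
                 = F(4.09) - F(-5.0)
                 = 0.826364 - 0.000000
                 = 0.826364

So there's approximately a 82.6% chance that X falls in this range.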